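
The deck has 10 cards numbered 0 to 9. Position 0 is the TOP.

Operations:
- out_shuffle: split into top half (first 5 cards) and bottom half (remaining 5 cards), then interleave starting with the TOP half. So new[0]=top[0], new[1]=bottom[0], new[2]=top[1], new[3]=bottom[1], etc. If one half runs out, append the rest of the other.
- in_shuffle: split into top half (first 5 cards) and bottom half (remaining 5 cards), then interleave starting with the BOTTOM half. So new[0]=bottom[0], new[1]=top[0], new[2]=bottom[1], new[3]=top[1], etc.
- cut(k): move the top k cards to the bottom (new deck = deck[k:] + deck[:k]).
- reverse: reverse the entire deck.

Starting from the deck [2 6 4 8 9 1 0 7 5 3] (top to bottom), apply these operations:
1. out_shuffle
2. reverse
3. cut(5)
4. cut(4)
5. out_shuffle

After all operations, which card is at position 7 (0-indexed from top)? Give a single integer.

Answer: 6

Derivation:
After op 1 (out_shuffle): [2 1 6 0 4 7 8 5 9 3]
After op 2 (reverse): [3 9 5 8 7 4 0 6 1 2]
After op 3 (cut(5)): [4 0 6 1 2 3 9 5 8 7]
After op 4 (cut(4)): [2 3 9 5 8 7 4 0 6 1]
After op 5 (out_shuffle): [2 7 3 4 9 0 5 6 8 1]
Position 7: card 6.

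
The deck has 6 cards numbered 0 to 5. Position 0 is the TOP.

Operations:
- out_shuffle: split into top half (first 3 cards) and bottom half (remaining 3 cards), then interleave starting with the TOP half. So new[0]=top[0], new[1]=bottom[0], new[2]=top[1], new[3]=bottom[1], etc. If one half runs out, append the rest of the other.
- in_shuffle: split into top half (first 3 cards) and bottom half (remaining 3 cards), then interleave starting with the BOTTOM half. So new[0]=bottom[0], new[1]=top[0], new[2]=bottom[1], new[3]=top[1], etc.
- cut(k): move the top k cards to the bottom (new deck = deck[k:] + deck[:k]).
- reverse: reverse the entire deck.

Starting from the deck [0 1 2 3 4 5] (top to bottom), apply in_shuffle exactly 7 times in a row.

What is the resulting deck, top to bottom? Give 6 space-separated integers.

Answer: 3 0 4 1 5 2

Derivation:
After op 1 (in_shuffle): [3 0 4 1 5 2]
After op 2 (in_shuffle): [1 3 5 0 2 4]
After op 3 (in_shuffle): [0 1 2 3 4 5]
After op 4 (in_shuffle): [3 0 4 1 5 2]
After op 5 (in_shuffle): [1 3 5 0 2 4]
After op 6 (in_shuffle): [0 1 2 3 4 5]
After op 7 (in_shuffle): [3 0 4 1 5 2]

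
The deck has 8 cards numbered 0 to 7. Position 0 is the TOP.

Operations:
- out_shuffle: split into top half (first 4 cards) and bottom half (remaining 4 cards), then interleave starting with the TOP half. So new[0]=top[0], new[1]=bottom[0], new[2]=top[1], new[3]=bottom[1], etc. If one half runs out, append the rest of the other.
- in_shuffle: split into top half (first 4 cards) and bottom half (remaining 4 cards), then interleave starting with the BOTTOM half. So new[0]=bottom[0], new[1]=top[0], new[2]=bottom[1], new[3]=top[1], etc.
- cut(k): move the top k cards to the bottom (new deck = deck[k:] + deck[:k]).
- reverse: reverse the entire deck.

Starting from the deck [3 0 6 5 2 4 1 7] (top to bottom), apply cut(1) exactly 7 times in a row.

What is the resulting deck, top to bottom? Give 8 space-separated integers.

After op 1 (cut(1)): [0 6 5 2 4 1 7 3]
After op 2 (cut(1)): [6 5 2 4 1 7 3 0]
After op 3 (cut(1)): [5 2 4 1 7 3 0 6]
After op 4 (cut(1)): [2 4 1 7 3 0 6 5]
After op 5 (cut(1)): [4 1 7 3 0 6 5 2]
After op 6 (cut(1)): [1 7 3 0 6 5 2 4]
After op 7 (cut(1)): [7 3 0 6 5 2 4 1]

Answer: 7 3 0 6 5 2 4 1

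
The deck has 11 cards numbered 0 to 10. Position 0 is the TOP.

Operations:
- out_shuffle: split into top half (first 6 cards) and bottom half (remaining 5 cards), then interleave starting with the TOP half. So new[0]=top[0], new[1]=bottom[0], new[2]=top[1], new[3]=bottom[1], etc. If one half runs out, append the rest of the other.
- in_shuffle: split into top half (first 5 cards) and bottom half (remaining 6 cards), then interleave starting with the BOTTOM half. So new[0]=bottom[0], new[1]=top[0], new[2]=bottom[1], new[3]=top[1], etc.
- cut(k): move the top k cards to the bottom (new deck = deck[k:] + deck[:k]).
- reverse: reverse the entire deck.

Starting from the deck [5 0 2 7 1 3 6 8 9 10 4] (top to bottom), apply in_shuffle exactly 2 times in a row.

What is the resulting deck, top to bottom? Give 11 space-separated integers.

After op 1 (in_shuffle): [3 5 6 0 8 2 9 7 10 1 4]
After op 2 (in_shuffle): [2 3 9 5 7 6 10 0 1 8 4]

Answer: 2 3 9 5 7 6 10 0 1 8 4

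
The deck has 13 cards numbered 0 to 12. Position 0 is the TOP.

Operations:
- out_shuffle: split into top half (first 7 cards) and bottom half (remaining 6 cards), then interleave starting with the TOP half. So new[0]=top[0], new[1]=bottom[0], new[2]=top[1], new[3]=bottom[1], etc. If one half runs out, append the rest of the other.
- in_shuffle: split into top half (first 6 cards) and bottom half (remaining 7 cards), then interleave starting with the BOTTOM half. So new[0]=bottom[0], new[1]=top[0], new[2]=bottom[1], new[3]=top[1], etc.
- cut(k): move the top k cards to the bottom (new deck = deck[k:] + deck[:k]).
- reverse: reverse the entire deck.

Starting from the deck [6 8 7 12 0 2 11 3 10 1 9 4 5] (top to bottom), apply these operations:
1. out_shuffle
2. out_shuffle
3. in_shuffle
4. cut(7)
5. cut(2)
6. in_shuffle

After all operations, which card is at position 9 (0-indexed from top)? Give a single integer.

After op 1 (out_shuffle): [6 3 8 10 7 1 12 9 0 4 2 5 11]
After op 2 (out_shuffle): [6 9 3 0 8 4 10 2 7 5 1 11 12]
After op 3 (in_shuffle): [10 6 2 9 7 3 5 0 1 8 11 4 12]
After op 4 (cut(7)): [0 1 8 11 4 12 10 6 2 9 7 3 5]
After op 5 (cut(2)): [8 11 4 12 10 6 2 9 7 3 5 0 1]
After op 6 (in_shuffle): [2 8 9 11 7 4 3 12 5 10 0 6 1]
Position 9: card 10.

Answer: 10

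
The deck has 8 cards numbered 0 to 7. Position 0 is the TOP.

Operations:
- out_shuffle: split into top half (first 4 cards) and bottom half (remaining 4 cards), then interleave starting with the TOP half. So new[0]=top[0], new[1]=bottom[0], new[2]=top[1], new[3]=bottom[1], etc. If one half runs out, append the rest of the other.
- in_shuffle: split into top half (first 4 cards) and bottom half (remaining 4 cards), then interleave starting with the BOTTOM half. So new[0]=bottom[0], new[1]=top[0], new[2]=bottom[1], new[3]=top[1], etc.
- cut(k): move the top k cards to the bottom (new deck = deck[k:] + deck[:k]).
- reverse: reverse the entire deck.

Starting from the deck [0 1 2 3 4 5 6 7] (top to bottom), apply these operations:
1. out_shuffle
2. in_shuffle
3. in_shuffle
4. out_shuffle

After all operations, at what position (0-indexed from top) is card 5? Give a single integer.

After op 1 (out_shuffle): [0 4 1 5 2 6 3 7]
After op 2 (in_shuffle): [2 0 6 4 3 1 7 5]
After op 3 (in_shuffle): [3 2 1 0 7 6 5 4]
After op 4 (out_shuffle): [3 7 2 6 1 5 0 4]
Card 5 is at position 5.

Answer: 5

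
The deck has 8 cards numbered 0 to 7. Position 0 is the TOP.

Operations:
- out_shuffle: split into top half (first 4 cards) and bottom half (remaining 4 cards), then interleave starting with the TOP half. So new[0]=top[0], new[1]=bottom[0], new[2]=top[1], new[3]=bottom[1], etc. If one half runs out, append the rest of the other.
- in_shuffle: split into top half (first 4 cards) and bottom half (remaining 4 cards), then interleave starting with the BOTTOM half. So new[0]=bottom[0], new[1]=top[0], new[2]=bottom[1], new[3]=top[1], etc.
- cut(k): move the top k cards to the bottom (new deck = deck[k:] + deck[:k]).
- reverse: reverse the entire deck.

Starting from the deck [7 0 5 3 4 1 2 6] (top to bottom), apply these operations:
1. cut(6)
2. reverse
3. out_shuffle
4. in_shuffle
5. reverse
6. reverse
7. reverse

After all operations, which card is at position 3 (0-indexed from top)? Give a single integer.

After op 1 (cut(6)): [2 6 7 0 5 3 4 1]
After op 2 (reverse): [1 4 3 5 0 7 6 2]
After op 3 (out_shuffle): [1 0 4 7 3 6 5 2]
After op 4 (in_shuffle): [3 1 6 0 5 4 2 7]
After op 5 (reverse): [7 2 4 5 0 6 1 3]
After op 6 (reverse): [3 1 6 0 5 4 2 7]
After op 7 (reverse): [7 2 4 5 0 6 1 3]
Position 3: card 5.

Answer: 5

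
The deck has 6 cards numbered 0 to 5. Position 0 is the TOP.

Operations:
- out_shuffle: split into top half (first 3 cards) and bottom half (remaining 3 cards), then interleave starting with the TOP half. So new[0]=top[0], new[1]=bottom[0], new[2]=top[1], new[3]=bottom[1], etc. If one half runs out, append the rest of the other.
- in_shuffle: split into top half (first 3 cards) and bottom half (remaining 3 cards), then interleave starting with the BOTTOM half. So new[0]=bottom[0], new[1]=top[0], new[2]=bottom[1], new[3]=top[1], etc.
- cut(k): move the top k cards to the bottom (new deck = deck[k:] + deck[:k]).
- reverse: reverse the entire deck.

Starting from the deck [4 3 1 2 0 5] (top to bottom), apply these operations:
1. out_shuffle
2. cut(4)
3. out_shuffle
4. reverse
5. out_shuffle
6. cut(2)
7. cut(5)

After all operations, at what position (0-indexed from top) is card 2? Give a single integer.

Answer: 2

Derivation:
After op 1 (out_shuffle): [4 2 3 0 1 5]
After op 2 (cut(4)): [1 5 4 2 3 0]
After op 3 (out_shuffle): [1 2 5 3 4 0]
After op 4 (reverse): [0 4 3 5 2 1]
After op 5 (out_shuffle): [0 5 4 2 3 1]
After op 6 (cut(2)): [4 2 3 1 0 5]
After op 7 (cut(5)): [5 4 2 3 1 0]
Card 2 is at position 2.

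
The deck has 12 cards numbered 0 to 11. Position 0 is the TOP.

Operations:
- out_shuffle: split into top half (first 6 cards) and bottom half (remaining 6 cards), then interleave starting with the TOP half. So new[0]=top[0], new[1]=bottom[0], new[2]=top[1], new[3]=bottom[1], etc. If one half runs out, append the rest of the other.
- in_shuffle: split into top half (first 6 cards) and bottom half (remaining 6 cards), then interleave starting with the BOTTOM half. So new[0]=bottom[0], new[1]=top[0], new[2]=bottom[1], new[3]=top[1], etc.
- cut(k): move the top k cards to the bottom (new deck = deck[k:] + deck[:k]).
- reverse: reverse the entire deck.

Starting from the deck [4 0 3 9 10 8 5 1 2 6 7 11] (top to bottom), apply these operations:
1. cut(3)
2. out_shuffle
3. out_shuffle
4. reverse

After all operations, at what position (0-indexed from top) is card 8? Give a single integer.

Answer: 3

Derivation:
After op 1 (cut(3)): [9 10 8 5 1 2 6 7 11 4 0 3]
After op 2 (out_shuffle): [9 6 10 7 8 11 5 4 1 0 2 3]
After op 3 (out_shuffle): [9 5 6 4 10 1 7 0 8 2 11 3]
After op 4 (reverse): [3 11 2 8 0 7 1 10 4 6 5 9]
Card 8 is at position 3.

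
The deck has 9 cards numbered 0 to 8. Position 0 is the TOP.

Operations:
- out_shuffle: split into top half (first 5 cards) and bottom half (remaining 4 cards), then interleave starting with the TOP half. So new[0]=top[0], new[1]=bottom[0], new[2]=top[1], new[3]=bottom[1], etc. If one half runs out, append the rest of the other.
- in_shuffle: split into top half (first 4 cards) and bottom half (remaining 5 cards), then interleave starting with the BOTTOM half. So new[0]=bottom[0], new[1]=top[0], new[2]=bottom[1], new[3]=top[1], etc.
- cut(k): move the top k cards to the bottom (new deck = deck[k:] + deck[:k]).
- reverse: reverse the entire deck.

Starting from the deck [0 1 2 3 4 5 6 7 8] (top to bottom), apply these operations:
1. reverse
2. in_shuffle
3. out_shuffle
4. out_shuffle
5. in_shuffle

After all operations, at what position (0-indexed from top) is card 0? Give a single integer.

After op 1 (reverse): [8 7 6 5 4 3 2 1 0]
After op 2 (in_shuffle): [4 8 3 7 2 6 1 5 0]
After op 3 (out_shuffle): [4 6 8 1 3 5 7 0 2]
After op 4 (out_shuffle): [4 5 6 7 8 0 1 2 3]
After op 5 (in_shuffle): [8 4 0 5 1 6 2 7 3]
Card 0 is at position 2.

Answer: 2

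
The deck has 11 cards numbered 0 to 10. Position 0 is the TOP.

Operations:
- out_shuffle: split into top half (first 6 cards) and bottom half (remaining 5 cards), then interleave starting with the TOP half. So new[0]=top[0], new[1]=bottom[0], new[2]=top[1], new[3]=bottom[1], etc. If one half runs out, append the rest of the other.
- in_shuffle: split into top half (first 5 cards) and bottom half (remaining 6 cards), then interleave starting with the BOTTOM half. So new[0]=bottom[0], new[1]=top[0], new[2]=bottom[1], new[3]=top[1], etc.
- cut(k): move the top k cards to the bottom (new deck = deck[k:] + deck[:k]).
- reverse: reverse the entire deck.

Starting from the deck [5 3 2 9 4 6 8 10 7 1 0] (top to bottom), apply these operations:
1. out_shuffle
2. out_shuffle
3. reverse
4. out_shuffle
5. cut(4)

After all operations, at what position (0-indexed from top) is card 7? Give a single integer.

After op 1 (out_shuffle): [5 8 3 10 2 7 9 1 4 0 6]
After op 2 (out_shuffle): [5 9 8 1 3 4 10 0 2 6 7]
After op 3 (reverse): [7 6 2 0 10 4 3 1 8 9 5]
After op 4 (out_shuffle): [7 3 6 1 2 8 0 9 10 5 4]
After op 5 (cut(4)): [2 8 0 9 10 5 4 7 3 6 1]
Card 7 is at position 7.

Answer: 7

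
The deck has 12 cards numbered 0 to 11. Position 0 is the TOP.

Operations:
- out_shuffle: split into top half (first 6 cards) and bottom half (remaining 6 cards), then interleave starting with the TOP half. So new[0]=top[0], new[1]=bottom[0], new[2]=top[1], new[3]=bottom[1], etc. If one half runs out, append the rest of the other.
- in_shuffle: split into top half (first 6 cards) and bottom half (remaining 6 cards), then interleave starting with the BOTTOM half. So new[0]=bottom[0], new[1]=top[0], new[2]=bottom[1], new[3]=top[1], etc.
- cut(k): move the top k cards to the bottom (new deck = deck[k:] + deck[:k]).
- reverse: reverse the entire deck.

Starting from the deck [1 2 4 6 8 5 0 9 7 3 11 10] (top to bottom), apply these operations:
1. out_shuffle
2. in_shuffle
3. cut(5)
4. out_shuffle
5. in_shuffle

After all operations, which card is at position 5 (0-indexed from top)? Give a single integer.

Answer: 11

Derivation:
After op 1 (out_shuffle): [1 0 2 9 4 7 6 3 8 11 5 10]
After op 2 (in_shuffle): [6 1 3 0 8 2 11 9 5 4 10 7]
After op 3 (cut(5)): [2 11 9 5 4 10 7 6 1 3 0 8]
After op 4 (out_shuffle): [2 7 11 6 9 1 5 3 4 0 10 8]
After op 5 (in_shuffle): [5 2 3 7 4 11 0 6 10 9 8 1]
Position 5: card 11.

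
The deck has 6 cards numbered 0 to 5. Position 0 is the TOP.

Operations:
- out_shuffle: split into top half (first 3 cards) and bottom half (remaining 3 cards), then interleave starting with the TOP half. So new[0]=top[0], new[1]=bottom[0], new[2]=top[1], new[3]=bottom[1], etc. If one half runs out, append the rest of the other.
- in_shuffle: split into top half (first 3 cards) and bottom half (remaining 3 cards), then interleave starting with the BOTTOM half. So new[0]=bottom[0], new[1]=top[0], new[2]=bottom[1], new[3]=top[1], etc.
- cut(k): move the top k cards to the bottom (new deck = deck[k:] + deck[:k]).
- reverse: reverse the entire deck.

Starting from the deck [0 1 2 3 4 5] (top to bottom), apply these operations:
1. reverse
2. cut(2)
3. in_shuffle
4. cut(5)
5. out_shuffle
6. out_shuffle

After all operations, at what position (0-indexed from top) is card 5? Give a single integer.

Answer: 2

Derivation:
After op 1 (reverse): [5 4 3 2 1 0]
After op 2 (cut(2)): [3 2 1 0 5 4]
After op 3 (in_shuffle): [0 3 5 2 4 1]
After op 4 (cut(5)): [1 0 3 5 2 4]
After op 5 (out_shuffle): [1 5 0 2 3 4]
After op 6 (out_shuffle): [1 2 5 3 0 4]
Card 5 is at position 2.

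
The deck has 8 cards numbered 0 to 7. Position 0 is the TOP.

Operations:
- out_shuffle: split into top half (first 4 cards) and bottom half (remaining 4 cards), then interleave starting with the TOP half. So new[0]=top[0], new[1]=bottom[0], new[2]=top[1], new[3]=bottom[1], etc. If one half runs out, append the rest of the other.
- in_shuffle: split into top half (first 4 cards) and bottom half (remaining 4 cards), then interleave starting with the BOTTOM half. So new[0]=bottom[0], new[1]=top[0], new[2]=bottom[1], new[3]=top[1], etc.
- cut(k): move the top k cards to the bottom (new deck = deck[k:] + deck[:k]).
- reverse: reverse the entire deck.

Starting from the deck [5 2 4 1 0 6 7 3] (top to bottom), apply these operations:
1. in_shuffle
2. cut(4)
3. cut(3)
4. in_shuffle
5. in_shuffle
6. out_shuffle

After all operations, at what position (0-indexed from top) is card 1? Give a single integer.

Answer: 6

Derivation:
After op 1 (in_shuffle): [0 5 6 2 7 4 3 1]
After op 2 (cut(4)): [7 4 3 1 0 5 6 2]
After op 3 (cut(3)): [1 0 5 6 2 7 4 3]
After op 4 (in_shuffle): [2 1 7 0 4 5 3 6]
After op 5 (in_shuffle): [4 2 5 1 3 7 6 0]
After op 6 (out_shuffle): [4 3 2 7 5 6 1 0]
Card 1 is at position 6.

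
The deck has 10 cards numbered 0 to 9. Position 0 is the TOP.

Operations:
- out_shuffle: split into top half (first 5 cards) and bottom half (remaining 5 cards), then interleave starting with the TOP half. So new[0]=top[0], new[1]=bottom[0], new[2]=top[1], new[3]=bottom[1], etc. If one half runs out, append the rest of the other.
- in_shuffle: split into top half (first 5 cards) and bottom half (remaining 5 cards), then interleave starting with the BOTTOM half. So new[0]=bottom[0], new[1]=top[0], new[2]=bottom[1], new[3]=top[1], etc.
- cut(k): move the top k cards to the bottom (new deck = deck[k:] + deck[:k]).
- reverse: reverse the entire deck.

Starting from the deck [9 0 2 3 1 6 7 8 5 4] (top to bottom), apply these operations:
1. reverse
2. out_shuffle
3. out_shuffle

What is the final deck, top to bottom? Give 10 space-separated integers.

Answer: 4 2 1 7 5 0 3 6 8 9

Derivation:
After op 1 (reverse): [4 5 8 7 6 1 3 2 0 9]
After op 2 (out_shuffle): [4 1 5 3 8 2 7 0 6 9]
After op 3 (out_shuffle): [4 2 1 7 5 0 3 6 8 9]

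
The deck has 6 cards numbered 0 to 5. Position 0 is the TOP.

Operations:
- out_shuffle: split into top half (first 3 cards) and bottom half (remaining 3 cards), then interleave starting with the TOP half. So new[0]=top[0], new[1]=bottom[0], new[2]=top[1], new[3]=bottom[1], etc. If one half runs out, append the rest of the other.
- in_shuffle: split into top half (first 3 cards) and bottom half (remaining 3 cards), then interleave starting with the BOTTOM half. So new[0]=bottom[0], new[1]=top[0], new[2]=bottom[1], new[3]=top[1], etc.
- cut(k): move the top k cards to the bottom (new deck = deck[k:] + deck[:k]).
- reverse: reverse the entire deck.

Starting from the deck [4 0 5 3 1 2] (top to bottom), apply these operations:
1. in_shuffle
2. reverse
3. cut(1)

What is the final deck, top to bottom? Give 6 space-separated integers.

After op 1 (in_shuffle): [3 4 1 0 2 5]
After op 2 (reverse): [5 2 0 1 4 3]
After op 3 (cut(1)): [2 0 1 4 3 5]

Answer: 2 0 1 4 3 5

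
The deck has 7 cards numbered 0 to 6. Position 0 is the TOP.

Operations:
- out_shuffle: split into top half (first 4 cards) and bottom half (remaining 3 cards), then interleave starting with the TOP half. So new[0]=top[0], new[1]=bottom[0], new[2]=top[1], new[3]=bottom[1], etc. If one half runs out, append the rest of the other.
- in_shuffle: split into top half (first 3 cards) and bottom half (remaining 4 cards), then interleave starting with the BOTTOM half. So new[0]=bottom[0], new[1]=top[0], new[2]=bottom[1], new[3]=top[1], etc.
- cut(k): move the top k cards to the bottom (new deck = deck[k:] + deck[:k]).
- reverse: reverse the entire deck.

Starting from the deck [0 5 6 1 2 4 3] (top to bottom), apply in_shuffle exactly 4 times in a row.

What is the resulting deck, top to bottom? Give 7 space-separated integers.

Answer: 1 0 2 5 4 6 3

Derivation:
After op 1 (in_shuffle): [1 0 2 5 4 6 3]
After op 2 (in_shuffle): [5 1 4 0 6 2 3]
After op 3 (in_shuffle): [0 5 6 1 2 4 3]
After op 4 (in_shuffle): [1 0 2 5 4 6 3]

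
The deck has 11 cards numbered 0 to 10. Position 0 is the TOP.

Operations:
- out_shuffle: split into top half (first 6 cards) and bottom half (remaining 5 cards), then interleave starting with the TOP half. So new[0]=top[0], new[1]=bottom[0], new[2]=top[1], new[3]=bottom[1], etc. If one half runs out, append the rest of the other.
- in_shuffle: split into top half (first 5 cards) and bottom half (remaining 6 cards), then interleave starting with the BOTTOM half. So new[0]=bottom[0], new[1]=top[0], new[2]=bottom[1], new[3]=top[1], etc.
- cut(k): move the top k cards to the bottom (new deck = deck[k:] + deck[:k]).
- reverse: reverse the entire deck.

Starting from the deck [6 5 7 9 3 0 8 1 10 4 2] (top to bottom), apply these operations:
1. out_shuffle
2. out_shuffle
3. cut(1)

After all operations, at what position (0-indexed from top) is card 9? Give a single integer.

Answer: 0

Derivation:
After op 1 (out_shuffle): [6 8 5 1 7 10 9 4 3 2 0]
After op 2 (out_shuffle): [6 9 8 4 5 3 1 2 7 0 10]
After op 3 (cut(1)): [9 8 4 5 3 1 2 7 0 10 6]
Card 9 is at position 0.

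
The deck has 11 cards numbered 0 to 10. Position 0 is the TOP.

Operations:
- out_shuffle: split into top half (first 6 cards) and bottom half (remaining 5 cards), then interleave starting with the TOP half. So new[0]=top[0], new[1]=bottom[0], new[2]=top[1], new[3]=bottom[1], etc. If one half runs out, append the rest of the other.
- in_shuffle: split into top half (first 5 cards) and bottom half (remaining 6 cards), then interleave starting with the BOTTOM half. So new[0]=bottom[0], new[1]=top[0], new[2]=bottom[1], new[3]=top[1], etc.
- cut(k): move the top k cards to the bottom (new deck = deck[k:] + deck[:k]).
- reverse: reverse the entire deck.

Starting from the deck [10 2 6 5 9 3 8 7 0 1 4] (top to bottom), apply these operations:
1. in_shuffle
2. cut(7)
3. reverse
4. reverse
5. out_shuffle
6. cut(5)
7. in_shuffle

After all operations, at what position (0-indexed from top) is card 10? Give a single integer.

After op 1 (in_shuffle): [3 10 8 2 7 6 0 5 1 9 4]
After op 2 (cut(7)): [5 1 9 4 3 10 8 2 7 6 0]
After op 3 (reverse): [0 6 7 2 8 10 3 4 9 1 5]
After op 4 (reverse): [5 1 9 4 3 10 8 2 7 6 0]
After op 5 (out_shuffle): [5 8 1 2 9 7 4 6 3 0 10]
After op 6 (cut(5)): [7 4 6 3 0 10 5 8 1 2 9]
After op 7 (in_shuffle): [10 7 5 4 8 6 1 3 2 0 9]
Card 10 is at position 0.

Answer: 0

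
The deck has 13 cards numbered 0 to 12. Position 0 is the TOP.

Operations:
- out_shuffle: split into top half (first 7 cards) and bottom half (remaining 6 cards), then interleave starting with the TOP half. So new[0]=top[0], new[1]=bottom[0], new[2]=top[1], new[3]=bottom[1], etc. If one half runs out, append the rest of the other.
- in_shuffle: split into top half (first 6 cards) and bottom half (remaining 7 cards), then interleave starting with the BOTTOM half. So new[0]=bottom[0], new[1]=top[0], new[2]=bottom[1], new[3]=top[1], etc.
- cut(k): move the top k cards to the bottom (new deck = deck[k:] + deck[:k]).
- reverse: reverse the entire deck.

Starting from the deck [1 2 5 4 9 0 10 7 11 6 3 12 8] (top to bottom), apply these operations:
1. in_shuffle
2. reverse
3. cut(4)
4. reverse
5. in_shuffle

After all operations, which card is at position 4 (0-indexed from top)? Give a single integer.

After op 1 (in_shuffle): [10 1 7 2 11 5 6 4 3 9 12 0 8]
After op 2 (reverse): [8 0 12 9 3 4 6 5 11 2 7 1 10]
After op 3 (cut(4)): [3 4 6 5 11 2 7 1 10 8 0 12 9]
After op 4 (reverse): [9 12 0 8 10 1 7 2 11 5 6 4 3]
After op 5 (in_shuffle): [7 9 2 12 11 0 5 8 6 10 4 1 3]
Position 4: card 11.

Answer: 11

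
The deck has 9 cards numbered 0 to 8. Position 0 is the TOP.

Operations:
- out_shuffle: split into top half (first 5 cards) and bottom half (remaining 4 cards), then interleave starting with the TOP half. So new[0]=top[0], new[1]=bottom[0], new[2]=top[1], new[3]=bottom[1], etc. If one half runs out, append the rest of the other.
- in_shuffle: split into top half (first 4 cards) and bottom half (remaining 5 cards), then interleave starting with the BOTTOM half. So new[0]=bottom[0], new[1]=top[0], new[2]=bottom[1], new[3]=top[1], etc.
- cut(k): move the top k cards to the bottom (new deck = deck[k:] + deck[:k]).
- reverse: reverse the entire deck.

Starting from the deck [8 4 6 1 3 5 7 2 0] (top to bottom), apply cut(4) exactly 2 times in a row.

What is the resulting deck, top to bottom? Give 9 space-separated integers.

After op 1 (cut(4)): [3 5 7 2 0 8 4 6 1]
After op 2 (cut(4)): [0 8 4 6 1 3 5 7 2]

Answer: 0 8 4 6 1 3 5 7 2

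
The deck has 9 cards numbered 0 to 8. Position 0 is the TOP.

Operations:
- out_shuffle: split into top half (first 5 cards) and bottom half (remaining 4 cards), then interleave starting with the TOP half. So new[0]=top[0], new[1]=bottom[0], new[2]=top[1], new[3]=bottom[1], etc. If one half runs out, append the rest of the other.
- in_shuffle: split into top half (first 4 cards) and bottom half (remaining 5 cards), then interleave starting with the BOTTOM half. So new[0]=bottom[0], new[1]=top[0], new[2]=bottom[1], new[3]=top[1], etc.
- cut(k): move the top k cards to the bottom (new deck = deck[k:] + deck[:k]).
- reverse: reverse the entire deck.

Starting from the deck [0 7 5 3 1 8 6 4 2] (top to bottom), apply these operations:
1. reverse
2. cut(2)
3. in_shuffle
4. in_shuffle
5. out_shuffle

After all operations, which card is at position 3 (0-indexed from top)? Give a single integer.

Answer: 3

Derivation:
After op 1 (reverse): [2 4 6 8 1 3 5 7 0]
After op 2 (cut(2)): [6 8 1 3 5 7 0 2 4]
After op 3 (in_shuffle): [5 6 7 8 0 1 2 3 4]
After op 4 (in_shuffle): [0 5 1 6 2 7 3 8 4]
After op 5 (out_shuffle): [0 7 5 3 1 8 6 4 2]
Position 3: card 3.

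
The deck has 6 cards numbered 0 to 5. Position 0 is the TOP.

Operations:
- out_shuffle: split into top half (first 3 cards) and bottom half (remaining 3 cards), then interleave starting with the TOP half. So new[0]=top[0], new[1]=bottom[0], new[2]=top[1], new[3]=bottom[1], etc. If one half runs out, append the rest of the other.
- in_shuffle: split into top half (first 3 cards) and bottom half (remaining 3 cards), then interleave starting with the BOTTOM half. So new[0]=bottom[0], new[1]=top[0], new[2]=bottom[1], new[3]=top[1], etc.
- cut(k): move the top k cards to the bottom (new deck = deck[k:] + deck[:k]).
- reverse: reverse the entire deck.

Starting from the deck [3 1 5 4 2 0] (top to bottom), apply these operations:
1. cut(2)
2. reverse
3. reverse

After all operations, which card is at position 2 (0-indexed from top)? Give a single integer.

Answer: 2

Derivation:
After op 1 (cut(2)): [5 4 2 0 3 1]
After op 2 (reverse): [1 3 0 2 4 5]
After op 3 (reverse): [5 4 2 0 3 1]
Position 2: card 2.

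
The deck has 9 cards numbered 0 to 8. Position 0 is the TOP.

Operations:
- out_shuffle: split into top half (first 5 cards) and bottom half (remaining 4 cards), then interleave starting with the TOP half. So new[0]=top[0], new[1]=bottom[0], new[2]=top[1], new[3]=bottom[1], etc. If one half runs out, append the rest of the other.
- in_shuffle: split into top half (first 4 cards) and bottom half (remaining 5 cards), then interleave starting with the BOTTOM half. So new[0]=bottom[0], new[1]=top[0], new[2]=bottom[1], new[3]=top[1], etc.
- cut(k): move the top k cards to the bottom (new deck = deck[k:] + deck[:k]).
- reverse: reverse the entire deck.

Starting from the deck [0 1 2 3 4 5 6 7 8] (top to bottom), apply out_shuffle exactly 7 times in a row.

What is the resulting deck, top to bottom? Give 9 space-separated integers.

Answer: 0 5 1 6 2 7 3 8 4

Derivation:
After op 1 (out_shuffle): [0 5 1 6 2 7 3 8 4]
After op 2 (out_shuffle): [0 7 5 3 1 8 6 4 2]
After op 3 (out_shuffle): [0 8 7 6 5 4 3 2 1]
After op 4 (out_shuffle): [0 4 8 3 7 2 6 1 5]
After op 5 (out_shuffle): [0 2 4 6 8 1 3 5 7]
After op 6 (out_shuffle): [0 1 2 3 4 5 6 7 8]
After op 7 (out_shuffle): [0 5 1 6 2 7 3 8 4]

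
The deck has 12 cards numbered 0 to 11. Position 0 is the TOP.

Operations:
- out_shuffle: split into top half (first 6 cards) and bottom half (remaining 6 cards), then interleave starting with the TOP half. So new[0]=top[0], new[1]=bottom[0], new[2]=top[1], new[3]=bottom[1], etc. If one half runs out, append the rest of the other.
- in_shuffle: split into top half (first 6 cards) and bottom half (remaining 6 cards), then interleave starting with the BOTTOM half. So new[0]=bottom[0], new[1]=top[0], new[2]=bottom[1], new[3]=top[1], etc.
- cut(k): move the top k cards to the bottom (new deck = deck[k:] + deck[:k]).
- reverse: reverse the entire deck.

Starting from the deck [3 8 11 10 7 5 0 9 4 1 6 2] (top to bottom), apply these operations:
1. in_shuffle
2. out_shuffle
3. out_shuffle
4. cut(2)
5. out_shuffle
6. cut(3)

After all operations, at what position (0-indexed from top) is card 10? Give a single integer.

Answer: 5

Derivation:
After op 1 (in_shuffle): [0 3 9 8 4 11 1 10 6 7 2 5]
After op 2 (out_shuffle): [0 1 3 10 9 6 8 7 4 2 11 5]
After op 3 (out_shuffle): [0 8 1 7 3 4 10 2 9 11 6 5]
After op 4 (cut(2)): [1 7 3 4 10 2 9 11 6 5 0 8]
After op 5 (out_shuffle): [1 9 7 11 3 6 4 5 10 0 2 8]
After op 6 (cut(3)): [11 3 6 4 5 10 0 2 8 1 9 7]
Card 10 is at position 5.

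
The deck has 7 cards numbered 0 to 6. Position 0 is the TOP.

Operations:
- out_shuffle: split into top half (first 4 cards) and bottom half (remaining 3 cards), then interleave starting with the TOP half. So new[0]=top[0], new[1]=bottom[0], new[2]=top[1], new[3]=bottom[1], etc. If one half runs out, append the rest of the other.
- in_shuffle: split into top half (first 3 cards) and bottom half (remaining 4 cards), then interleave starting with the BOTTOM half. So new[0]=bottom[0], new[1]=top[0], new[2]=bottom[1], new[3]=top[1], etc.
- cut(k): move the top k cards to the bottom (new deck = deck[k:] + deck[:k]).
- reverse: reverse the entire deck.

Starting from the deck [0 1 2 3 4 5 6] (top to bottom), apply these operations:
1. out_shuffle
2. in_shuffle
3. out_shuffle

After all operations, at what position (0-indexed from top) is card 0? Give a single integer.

After op 1 (out_shuffle): [0 4 1 5 2 6 3]
After op 2 (in_shuffle): [5 0 2 4 6 1 3]
After op 3 (out_shuffle): [5 6 0 1 2 3 4]
Card 0 is at position 2.

Answer: 2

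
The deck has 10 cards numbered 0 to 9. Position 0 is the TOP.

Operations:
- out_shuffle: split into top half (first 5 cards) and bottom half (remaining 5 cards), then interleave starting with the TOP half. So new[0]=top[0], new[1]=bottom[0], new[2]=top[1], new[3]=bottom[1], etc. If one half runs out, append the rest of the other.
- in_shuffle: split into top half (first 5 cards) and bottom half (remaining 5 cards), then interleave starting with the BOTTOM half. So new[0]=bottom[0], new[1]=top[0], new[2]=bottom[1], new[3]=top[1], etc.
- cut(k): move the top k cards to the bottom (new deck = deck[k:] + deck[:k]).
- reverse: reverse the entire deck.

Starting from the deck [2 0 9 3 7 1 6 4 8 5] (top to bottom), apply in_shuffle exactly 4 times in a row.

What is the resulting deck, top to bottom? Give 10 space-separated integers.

Answer: 8 6 7 9 2 5 4 1 3 0

Derivation:
After op 1 (in_shuffle): [1 2 6 0 4 9 8 3 5 7]
After op 2 (in_shuffle): [9 1 8 2 3 6 5 0 7 4]
After op 3 (in_shuffle): [6 9 5 1 0 8 7 2 4 3]
After op 4 (in_shuffle): [8 6 7 9 2 5 4 1 3 0]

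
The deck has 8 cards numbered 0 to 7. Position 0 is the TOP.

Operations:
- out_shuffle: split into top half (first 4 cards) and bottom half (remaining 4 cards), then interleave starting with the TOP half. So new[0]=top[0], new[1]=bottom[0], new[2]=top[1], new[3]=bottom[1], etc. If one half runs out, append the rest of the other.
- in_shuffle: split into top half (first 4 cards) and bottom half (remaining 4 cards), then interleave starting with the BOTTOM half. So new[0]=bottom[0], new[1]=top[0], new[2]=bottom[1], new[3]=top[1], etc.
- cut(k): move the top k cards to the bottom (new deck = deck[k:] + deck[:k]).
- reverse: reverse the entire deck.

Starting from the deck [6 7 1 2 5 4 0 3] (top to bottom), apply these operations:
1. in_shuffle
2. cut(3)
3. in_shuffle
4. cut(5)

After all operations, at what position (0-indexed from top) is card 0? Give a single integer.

Answer: 6

Derivation:
After op 1 (in_shuffle): [5 6 4 7 0 1 3 2]
After op 2 (cut(3)): [7 0 1 3 2 5 6 4]
After op 3 (in_shuffle): [2 7 5 0 6 1 4 3]
After op 4 (cut(5)): [1 4 3 2 7 5 0 6]
Card 0 is at position 6.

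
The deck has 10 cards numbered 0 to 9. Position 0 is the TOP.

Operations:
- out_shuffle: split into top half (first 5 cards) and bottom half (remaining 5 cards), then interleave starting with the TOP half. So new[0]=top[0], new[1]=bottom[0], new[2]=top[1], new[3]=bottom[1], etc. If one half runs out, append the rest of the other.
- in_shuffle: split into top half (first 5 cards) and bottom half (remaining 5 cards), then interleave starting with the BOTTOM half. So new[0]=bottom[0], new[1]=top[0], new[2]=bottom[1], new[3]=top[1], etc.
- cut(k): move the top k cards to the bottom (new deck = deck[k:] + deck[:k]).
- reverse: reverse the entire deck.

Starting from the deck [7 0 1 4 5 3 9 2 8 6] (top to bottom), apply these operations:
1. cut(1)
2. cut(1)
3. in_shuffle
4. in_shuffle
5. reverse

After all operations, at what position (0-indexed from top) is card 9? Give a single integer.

Answer: 1

Derivation:
After op 1 (cut(1)): [0 1 4 5 3 9 2 8 6 7]
After op 2 (cut(1)): [1 4 5 3 9 2 8 6 7 0]
After op 3 (in_shuffle): [2 1 8 4 6 5 7 3 0 9]
After op 4 (in_shuffle): [5 2 7 1 3 8 0 4 9 6]
After op 5 (reverse): [6 9 4 0 8 3 1 7 2 5]
Card 9 is at position 1.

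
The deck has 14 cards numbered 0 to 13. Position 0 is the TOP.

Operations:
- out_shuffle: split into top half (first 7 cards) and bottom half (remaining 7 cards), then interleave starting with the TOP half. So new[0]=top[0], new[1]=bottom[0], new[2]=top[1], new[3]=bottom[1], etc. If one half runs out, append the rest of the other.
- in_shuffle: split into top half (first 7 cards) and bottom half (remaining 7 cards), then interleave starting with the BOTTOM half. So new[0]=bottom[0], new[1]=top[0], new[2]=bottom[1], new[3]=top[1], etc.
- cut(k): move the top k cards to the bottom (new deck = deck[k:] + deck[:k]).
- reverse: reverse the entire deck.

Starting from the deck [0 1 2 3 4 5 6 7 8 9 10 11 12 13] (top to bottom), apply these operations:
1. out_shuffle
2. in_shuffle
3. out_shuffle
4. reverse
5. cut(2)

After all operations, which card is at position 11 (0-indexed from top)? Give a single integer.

After op 1 (out_shuffle): [0 7 1 8 2 9 3 10 4 11 5 12 6 13]
After op 2 (in_shuffle): [10 0 4 7 11 1 5 8 12 2 6 9 13 3]
After op 3 (out_shuffle): [10 8 0 12 4 2 7 6 11 9 1 13 5 3]
After op 4 (reverse): [3 5 13 1 9 11 6 7 2 4 12 0 8 10]
After op 5 (cut(2)): [13 1 9 11 6 7 2 4 12 0 8 10 3 5]
Position 11: card 10.

Answer: 10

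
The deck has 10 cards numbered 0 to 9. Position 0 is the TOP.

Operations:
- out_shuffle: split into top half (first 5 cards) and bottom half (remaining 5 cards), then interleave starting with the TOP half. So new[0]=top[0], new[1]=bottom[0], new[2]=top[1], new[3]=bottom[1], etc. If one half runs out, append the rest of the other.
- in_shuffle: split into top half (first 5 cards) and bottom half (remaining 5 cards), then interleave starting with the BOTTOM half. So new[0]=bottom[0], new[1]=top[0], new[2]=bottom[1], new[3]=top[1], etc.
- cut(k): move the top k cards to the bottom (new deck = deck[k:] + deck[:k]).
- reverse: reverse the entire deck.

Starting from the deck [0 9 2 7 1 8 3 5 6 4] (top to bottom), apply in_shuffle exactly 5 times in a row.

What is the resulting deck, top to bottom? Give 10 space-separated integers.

Answer: 4 6 5 3 8 1 7 2 9 0

Derivation:
After op 1 (in_shuffle): [8 0 3 9 5 2 6 7 4 1]
After op 2 (in_shuffle): [2 8 6 0 7 3 4 9 1 5]
After op 3 (in_shuffle): [3 2 4 8 9 6 1 0 5 7]
After op 4 (in_shuffle): [6 3 1 2 0 4 5 8 7 9]
After op 5 (in_shuffle): [4 6 5 3 8 1 7 2 9 0]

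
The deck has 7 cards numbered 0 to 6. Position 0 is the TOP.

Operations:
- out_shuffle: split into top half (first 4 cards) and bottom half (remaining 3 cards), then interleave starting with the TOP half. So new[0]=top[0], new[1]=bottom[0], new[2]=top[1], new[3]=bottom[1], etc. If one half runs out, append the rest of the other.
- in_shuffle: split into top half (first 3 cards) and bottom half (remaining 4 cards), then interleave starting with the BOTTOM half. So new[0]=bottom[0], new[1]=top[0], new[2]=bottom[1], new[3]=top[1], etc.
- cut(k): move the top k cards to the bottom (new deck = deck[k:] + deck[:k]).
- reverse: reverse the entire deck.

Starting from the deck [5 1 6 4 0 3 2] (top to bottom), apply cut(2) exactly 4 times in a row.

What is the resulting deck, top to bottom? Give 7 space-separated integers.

After op 1 (cut(2)): [6 4 0 3 2 5 1]
After op 2 (cut(2)): [0 3 2 5 1 6 4]
After op 3 (cut(2)): [2 5 1 6 4 0 3]
After op 4 (cut(2)): [1 6 4 0 3 2 5]

Answer: 1 6 4 0 3 2 5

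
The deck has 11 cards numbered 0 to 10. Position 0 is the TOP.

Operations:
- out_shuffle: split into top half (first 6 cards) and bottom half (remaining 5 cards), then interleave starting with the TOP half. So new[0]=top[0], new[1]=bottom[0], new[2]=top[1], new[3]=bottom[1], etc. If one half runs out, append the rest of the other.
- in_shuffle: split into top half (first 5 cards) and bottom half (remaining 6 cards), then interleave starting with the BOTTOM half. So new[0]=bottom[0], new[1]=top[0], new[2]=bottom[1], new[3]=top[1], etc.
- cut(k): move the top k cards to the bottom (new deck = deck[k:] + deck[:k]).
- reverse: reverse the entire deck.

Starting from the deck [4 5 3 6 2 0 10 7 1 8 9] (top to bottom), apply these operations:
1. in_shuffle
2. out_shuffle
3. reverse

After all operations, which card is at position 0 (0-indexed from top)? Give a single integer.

Answer: 3

Derivation:
After op 1 (in_shuffle): [0 4 10 5 7 3 1 6 8 2 9]
After op 2 (out_shuffle): [0 1 4 6 10 8 5 2 7 9 3]
After op 3 (reverse): [3 9 7 2 5 8 10 6 4 1 0]
Position 0: card 3.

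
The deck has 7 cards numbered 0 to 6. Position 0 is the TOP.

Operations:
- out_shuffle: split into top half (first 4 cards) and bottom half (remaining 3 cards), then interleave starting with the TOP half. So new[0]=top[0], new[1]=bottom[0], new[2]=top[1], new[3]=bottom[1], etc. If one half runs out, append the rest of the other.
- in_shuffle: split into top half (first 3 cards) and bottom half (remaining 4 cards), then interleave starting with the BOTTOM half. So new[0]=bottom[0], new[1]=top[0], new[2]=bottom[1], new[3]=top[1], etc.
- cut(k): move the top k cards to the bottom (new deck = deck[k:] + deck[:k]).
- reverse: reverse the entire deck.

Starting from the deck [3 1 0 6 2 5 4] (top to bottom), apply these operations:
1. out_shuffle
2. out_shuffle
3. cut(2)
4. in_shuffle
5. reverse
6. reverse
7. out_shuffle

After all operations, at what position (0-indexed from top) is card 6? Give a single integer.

Answer: 0

Derivation:
After op 1 (out_shuffle): [3 2 1 5 0 4 6]
After op 2 (out_shuffle): [3 0 2 4 1 6 5]
After op 3 (cut(2)): [2 4 1 6 5 3 0]
After op 4 (in_shuffle): [6 2 5 4 3 1 0]
After op 5 (reverse): [0 1 3 4 5 2 6]
After op 6 (reverse): [6 2 5 4 3 1 0]
After op 7 (out_shuffle): [6 3 2 1 5 0 4]
Card 6 is at position 0.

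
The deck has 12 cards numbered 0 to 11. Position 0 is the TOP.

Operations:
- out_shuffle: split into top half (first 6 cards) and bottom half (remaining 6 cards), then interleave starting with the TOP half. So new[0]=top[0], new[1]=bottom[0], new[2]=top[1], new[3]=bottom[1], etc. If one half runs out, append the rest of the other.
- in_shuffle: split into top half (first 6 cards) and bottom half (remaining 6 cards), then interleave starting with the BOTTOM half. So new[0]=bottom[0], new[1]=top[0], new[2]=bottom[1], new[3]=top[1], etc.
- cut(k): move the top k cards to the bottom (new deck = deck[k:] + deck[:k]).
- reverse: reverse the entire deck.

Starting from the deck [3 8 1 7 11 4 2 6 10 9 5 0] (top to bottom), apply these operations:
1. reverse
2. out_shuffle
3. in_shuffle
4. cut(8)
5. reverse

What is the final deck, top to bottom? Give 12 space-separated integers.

Answer: 11 8 5 6 4 1 0 10 7 3 9 2

Derivation:
After op 1 (reverse): [0 5 9 10 6 2 4 11 7 1 8 3]
After op 2 (out_shuffle): [0 4 5 11 9 7 10 1 6 8 2 3]
After op 3 (in_shuffle): [10 0 1 4 6 5 8 11 2 9 3 7]
After op 4 (cut(8)): [2 9 3 7 10 0 1 4 6 5 8 11]
After op 5 (reverse): [11 8 5 6 4 1 0 10 7 3 9 2]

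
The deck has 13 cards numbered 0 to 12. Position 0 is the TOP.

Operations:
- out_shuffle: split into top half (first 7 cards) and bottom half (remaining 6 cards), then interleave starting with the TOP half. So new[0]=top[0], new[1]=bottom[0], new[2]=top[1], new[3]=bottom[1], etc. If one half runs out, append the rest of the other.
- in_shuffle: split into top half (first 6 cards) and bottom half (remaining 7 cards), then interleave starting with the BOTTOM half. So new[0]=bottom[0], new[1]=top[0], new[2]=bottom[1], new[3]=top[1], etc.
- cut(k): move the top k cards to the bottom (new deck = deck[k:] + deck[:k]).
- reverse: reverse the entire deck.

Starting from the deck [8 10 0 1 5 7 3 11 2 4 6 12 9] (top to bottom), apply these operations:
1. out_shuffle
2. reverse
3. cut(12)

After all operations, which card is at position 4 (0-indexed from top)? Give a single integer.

Answer: 12

Derivation:
After op 1 (out_shuffle): [8 11 10 2 0 4 1 6 5 12 7 9 3]
After op 2 (reverse): [3 9 7 12 5 6 1 4 0 2 10 11 8]
After op 3 (cut(12)): [8 3 9 7 12 5 6 1 4 0 2 10 11]
Position 4: card 12.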